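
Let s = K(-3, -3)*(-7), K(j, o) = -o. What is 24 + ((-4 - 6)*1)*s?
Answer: 234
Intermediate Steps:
s = -21 (s = -1*(-3)*(-7) = 3*(-7) = -21)
24 + ((-4 - 6)*1)*s = 24 + ((-4 - 6)*1)*(-21) = 24 - 10*1*(-21) = 24 - 10*(-21) = 24 + 210 = 234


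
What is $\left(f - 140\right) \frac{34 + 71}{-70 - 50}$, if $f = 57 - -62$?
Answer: $\frac{147}{8} \approx 18.375$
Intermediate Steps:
$f = 119$ ($f = 57 + 62 = 119$)
$\left(f - 140\right) \frac{34 + 71}{-70 - 50} = \left(119 - 140\right) \frac{34 + 71}{-70 - 50} = - 21 \frac{105}{-120} = - 21 \cdot 105 \left(- \frac{1}{120}\right) = \left(-21\right) \left(- \frac{7}{8}\right) = \frac{147}{8}$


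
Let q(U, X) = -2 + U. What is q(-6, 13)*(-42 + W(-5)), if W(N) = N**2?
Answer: 136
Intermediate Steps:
q(-6, 13)*(-42 + W(-5)) = (-2 - 6)*(-42 + (-5)**2) = -8*(-42 + 25) = -8*(-17) = 136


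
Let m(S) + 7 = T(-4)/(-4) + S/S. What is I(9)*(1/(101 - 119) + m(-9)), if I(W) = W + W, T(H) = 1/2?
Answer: -445/4 ≈ -111.25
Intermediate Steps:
T(H) = ½
I(W) = 2*W
m(S) = -49/8 (m(S) = -7 + ((½)/(-4) + S/S) = -7 + ((½)*(-¼) + 1) = -7 + (-⅛ + 1) = -7 + 7/8 = -49/8)
I(9)*(1/(101 - 119) + m(-9)) = (2*9)*(1/(101 - 119) - 49/8) = 18*(1/(-18) - 49/8) = 18*(-1/18 - 49/8) = 18*(-445/72) = -445/4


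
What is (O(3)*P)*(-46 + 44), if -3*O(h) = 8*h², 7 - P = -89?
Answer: 4608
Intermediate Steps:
P = 96 (P = 7 - 1*(-89) = 7 + 89 = 96)
O(h) = -8*h²/3
(O(3)*P)*(-46 + 44) = (-8/3*3²*96)*(-46 + 44) = (-8/3*9*96)*(-2) = -24*96*(-2) = -2304*(-2) = 4608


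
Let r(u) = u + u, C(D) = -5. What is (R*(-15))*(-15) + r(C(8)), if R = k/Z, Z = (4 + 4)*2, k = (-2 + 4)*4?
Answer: 205/2 ≈ 102.50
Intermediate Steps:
k = 8 (k = 2*4 = 8)
Z = 16 (Z = 8*2 = 16)
r(u) = 2*u
R = ½ (R = 8/16 = 8*(1/16) = ½ ≈ 0.50000)
(R*(-15))*(-15) + r(C(8)) = ((½)*(-15))*(-15) + 2*(-5) = -15/2*(-15) - 10 = 225/2 - 10 = 205/2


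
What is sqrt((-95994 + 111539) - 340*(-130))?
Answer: sqrt(59745) ≈ 244.43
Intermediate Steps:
sqrt((-95994 + 111539) - 340*(-130)) = sqrt(15545 + 44200) = sqrt(59745)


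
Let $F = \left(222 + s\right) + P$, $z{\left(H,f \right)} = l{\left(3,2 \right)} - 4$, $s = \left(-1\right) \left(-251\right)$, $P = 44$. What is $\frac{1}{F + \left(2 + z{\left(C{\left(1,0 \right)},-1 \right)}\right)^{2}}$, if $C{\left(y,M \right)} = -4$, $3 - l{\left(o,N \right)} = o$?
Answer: $\frac{1}{521} \approx 0.0019194$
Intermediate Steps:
$l{\left(o,N \right)} = 3 - o$
$s = 251$
$z{\left(H,f \right)} = -4$ ($z{\left(H,f \right)} = \left(3 - 3\right) - 4 = 0 - 4 = -4$)
$F = 517$ ($F = \left(222 + 251\right) + 44 = 473 + 44 = 517$)
$\frac{1}{F + \left(2 + z{\left(C{\left(1,0 \right)},-1 \right)}\right)^{2}} = \frac{1}{517 + \left(2 - 4\right)^{2}} = \frac{1}{517 + \left(-2\right)^{2}} = \frac{1}{517 + 4} = \frac{1}{521}$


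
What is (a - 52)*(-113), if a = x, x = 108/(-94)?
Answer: 282274/47 ≈ 6005.8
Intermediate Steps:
x = -54/47 (x = 108*(-1/94) = -54/47 ≈ -1.1489)
a = -54/47 ≈ -1.1489
(a - 52)*(-113) = (-54/47 - 52)*(-113) = -2498/47*(-113) = 282274/47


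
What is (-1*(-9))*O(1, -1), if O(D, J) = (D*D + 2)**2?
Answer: 81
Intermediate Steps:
O(D, J) = (2 + D**2)**2 (O(D, J) = (D**2 + 2)**2 = (2 + D**2)**2)
(-1*(-9))*O(1, -1) = (-1*(-9))*(2 + 1**2)**2 = 9*(2 + 1)**2 = 9*3**2 = 9*9 = 81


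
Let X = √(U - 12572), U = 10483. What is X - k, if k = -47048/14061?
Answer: 47048/14061 + I*√2089 ≈ 3.346 + 45.706*I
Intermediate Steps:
k = -47048/14061 (k = -47048*1/14061 = -47048/14061 ≈ -3.3460)
X = I*√2089 (X = √(10483 - 12572) = √(-2089) = I*√2089 ≈ 45.706*I)
X - k = I*√2089 - 1*(-47048/14061) = I*√2089 + 47048/14061 = 47048/14061 + I*√2089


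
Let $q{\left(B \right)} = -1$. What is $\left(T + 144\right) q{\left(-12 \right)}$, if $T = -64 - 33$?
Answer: $-47$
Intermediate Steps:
$T = -97$ ($T = -64 - 33 = -97$)
$\left(T + 144\right) q{\left(-12 \right)} = \left(-97 + 144\right) \left(-1\right) = 47 \left(-1\right) = -47$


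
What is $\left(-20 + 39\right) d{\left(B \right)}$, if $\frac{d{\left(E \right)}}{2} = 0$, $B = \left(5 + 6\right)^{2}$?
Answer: $0$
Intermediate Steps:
$B = 121$ ($B = 11^{2} = 121$)
$d{\left(E \right)} = 0$ ($d{\left(E \right)} = 2 \cdot 0 = 0$)
$\left(-20 + 39\right) d{\left(B \right)} = \left(-20 + 39\right) 0 = 19 \cdot 0 = 0$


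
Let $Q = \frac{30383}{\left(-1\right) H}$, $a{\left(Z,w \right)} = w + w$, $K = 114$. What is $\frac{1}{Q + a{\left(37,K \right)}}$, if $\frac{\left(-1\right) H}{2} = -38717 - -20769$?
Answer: $\frac{35896}{8153905} \approx 0.0044023$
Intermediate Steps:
$H = 35896$ ($H = - 2 \left(-38717 - -20769\right) = - 2 \left(-38717 + 20769\right) = \left(-2\right) \left(-17948\right) = 35896$)
$a{\left(Z,w \right)} = 2 w$
$Q = - \frac{30383}{35896}$ ($Q = \frac{30383}{\left(-1\right) 35896} = \frac{30383}{-35896} = 30383 \left(- \frac{1}{35896}\right) = - \frac{30383}{35896} \approx -0.84642$)
$\frac{1}{Q + a{\left(37,K \right)}} = \frac{1}{- \frac{30383}{35896} + 2 \cdot 114} = \frac{1}{- \frac{30383}{35896} + 228} = \frac{1}{\frac{8153905}{35896}} = \frac{35896}{8153905}$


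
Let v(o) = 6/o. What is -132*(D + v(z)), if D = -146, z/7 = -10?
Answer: 674916/35 ≈ 19283.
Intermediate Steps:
z = -70 (z = 7*(-10) = -70)
-132*(D + v(z)) = -132*(-146 + 6/(-70)) = -132*(-146 + 6*(-1/70)) = -132*(-146 - 3/35) = -132*(-5113/35) = 674916/35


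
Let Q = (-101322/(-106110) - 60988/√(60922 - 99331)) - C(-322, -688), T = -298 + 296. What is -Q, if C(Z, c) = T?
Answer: -17419/5895 - 60988*I*√38409/38409 ≈ -2.9549 - 311.19*I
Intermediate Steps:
T = -2
C(Z, c) = -2
Q = 17419/5895 + 60988*I*√38409/38409 (Q = (-101322/(-106110) - 60988/√(60922 - 99331)) - 1*(-2) = (-101322*(-1/106110) - 60988*(-I*√38409/38409)) + 2 = (5629/5895 - 60988*(-I*√38409/38409)) + 2 = (5629/5895 - (-60988)*I*√38409/38409) + 2 = (5629/5895 + 60988*I*√38409/38409) + 2 = 17419/5895 + 60988*I*√38409/38409 ≈ 2.9549 + 311.19*I)
-Q = -(17419/5895 + 60988*I*√38409/38409) = -17419/5895 - 60988*I*√38409/38409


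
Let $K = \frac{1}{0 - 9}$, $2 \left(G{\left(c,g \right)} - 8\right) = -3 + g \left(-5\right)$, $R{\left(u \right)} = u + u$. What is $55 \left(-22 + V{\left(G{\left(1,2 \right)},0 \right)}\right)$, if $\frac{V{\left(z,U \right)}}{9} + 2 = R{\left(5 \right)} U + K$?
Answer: $-2255$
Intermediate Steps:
$R{\left(u \right)} = 2 u$
$G{\left(c,g \right)} = \frac{13}{2} - \frac{5 g}{2}$ ($G{\left(c,g \right)} = 8 + \frac{-3 + g \left(-5\right)}{2} = 8 + \frac{-3 - 5 g}{2} = 8 - \left(\frac{3}{2} + \frac{5 g}{2}\right) = \frac{13}{2} - \frac{5 g}{2}$)
$K = - \frac{1}{9}$ ($K = \frac{1}{-9} = - \frac{1}{9} \approx -0.11111$)
$V{\left(z,U \right)} = -19 + 90 U$ ($V{\left(z,U \right)} = -18 + 9 \left(2 \cdot 5 U - \frac{1}{9}\right) = -18 + 9 \left(10 U - \frac{1}{9}\right) = -18 + 9 \left(- \frac{1}{9} + 10 U\right) = -18 + \left(-1 + 90 U\right) = -19 + 90 U$)
$55 \left(-22 + V{\left(G{\left(1,2 \right)},0 \right)}\right) = 55 \left(-22 + \left(-19 + 90 \cdot 0\right)\right) = 55 \left(-22 + \left(-19 + 0\right)\right) = 55 \left(-22 - 19\right) = 55 \left(-41\right) = -2255$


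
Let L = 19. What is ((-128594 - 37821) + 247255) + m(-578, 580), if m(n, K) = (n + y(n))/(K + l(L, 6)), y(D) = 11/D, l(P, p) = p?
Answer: 27380820625/338708 ≈ 80839.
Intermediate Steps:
m(n, K) = (n + 11/n)/(6 + K) (m(n, K) = (n + 11/n)/(K + 6) = (n + 11/n)/(6 + K))
((-128594 - 37821) + 247255) + m(-578, 580) = ((-128594 - 37821) + 247255) + (11 + (-578)²)/((-578)*(6 + 580)) = (-166415 + 247255) - 1/578*(11 + 334084)/586 = 80840 - 1/578*1/586*334095 = 80840 - 334095/338708 = 27380820625/338708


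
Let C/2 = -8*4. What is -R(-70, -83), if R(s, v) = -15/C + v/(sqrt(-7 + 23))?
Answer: 1313/64 ≈ 20.516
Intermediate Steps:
C = -64 (C = 2*(-8*4) = 2*(-32) = -64)
R(s, v) = 15/64 + v/4 (R(s, v) = -15/(-64) + v/(sqrt(-7 + 23)) = -15*(-1/64) + v/(sqrt(16)) = 15/64 + v/4)
-R(-70, -83) = -(15/64 + (1/4)*(-83)) = -(15/64 - 83/4) = -1*(-1313/64) = 1313/64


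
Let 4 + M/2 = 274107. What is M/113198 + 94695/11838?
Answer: 2868157873/223339654 ≈ 12.842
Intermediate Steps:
M = 548206 (M = -8 + 2*274107 = -8 + 548214 = 548206)
M/113198 + 94695/11838 = 548206/113198 + 94695/11838 = 548206*(1/113198) + 94695*(1/11838) = 274103/56599 + 31565/3946 = 2868157873/223339654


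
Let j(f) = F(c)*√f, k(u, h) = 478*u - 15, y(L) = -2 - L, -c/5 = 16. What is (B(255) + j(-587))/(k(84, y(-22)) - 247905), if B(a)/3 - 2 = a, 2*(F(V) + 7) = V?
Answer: -257/69256 + 47*I*√587/207768 ≈ -0.0037109 + 0.0054807*I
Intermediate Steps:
c = -80 (c = -5*16 = -80)
F(V) = -7 + V/2
B(a) = 6 + 3*a
k(u, h) = -15 + 478*u
j(f) = -47*√f (j(f) = (-7 + (½)*(-80))*√f = (-7 - 40)*√f = -47*√f)
(B(255) + j(-587))/(k(84, y(-22)) - 247905) = ((6 + 3*255) - 47*I*√587)/((-15 + 478*84) - 247905) = ((6 + 765) - 47*I*√587)/((-15 + 40152) - 247905) = (771 - 47*I*√587)/(40137 - 247905) = (771 - 47*I*√587)/(-207768) = (771 - 47*I*√587)*(-1/207768) = -257/69256 + 47*I*√587/207768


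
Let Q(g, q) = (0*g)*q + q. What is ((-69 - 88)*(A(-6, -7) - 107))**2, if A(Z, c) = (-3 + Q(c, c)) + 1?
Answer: 331676944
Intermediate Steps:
Q(g, q) = q (Q(g, q) = 0*q + q = 0 + q = q)
A(Z, c) = -2 + c (A(Z, c) = (-3 + c) + 1 = -2 + c)
((-69 - 88)*(A(-6, -7) - 107))**2 = ((-69 - 88)*((-2 - 7) - 107))**2 = (-157*(-9 - 107))**2 = (-157*(-116))**2 = 18212**2 = 331676944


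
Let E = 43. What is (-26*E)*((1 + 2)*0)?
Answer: 0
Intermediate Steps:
(-26*E)*((1 + 2)*0) = (-26*43)*((1 + 2)*0) = -3354*0 = -1118*0 = 0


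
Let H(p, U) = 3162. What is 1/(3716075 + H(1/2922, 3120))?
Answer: 1/3719237 ≈ 2.6887e-7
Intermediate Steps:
1/(3716075 + H(1/2922, 3120)) = 1/(3716075 + 3162) = 1/3719237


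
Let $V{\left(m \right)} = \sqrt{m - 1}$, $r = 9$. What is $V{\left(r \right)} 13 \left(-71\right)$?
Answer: $- 1846 \sqrt{2} \approx -2610.6$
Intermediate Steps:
$V{\left(m \right)} = \sqrt{-1 + m}$
$V{\left(r \right)} 13 \left(-71\right) = \sqrt{-1 + 9} \cdot 13 \left(-71\right) = \sqrt{8} \cdot 13 \left(-71\right) = 2 \sqrt{2} \cdot 13 \left(-71\right) = 26 \sqrt{2} \left(-71\right) = - 1846 \sqrt{2}$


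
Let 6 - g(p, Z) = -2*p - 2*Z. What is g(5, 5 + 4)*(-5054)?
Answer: -171836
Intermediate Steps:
g(p, Z) = 6 + 2*Z + 2*p (g(p, Z) = 6 - (-2*p - 2*Z) = 6 - (-2*Z - 2*p) = 6 + (2*Z + 2*p) = 6 + 2*Z + 2*p)
g(5, 5 + 4)*(-5054) = (6 + 2*(5 + 4) + 2*5)*(-5054) = (6 + 2*9 + 10)*(-5054) = (6 + 18 + 10)*(-5054) = 34*(-5054) = -171836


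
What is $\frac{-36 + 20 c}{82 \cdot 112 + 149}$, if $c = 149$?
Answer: $\frac{2944}{9333} \approx 0.31544$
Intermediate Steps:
$\frac{-36 + 20 c}{82 \cdot 112 + 149} = \frac{-36 + 20 \cdot 149}{82 \cdot 112 + 149} = \frac{-36 + 2980}{9184 + 149} = \frac{2944}{9333}$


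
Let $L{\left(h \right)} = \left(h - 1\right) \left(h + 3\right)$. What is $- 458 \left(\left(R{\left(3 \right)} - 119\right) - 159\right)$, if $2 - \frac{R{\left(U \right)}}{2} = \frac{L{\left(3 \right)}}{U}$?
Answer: $129156$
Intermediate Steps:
$L{\left(h \right)} = \left(-1 + h\right) \left(3 + h\right)$
$R{\left(U \right)} = 4 - \frac{24}{U}$ ($R{\left(U \right)} = 4 - 2 \frac{-3 + 3^{2} + 2 \cdot 3}{U} = 4 - 2 \frac{-3 + 9 + 6}{U} = 4 - 2 \frac{12}{U} = 4 - \frac{24}{U}$)
$- 458 \left(\left(R{\left(3 \right)} - 119\right) - 159\right) = - 458 \left(\left(\left(4 - \frac{24}{3}\right) - 119\right) - 159\right) = - 458 \left(\left(\left(4 - 8\right) - 119\right) - 159\right) = - 458 \left(\left(-4 - 119\right) - 159\right) = - 458 \left(-123 - 159\right) = \left(-458\right) \left(-282\right) = 129156$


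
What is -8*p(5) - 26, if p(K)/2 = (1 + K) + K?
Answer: -202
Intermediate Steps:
p(K) = 2 + 4*K (p(K) = 2*((1 + K) + K) = 2*(1 + 2*K) = 2 + 4*K)
-8*p(5) - 26 = -8*(2 + 4*5) - 26 = -8*(2 + 20) - 26 = -8*22 - 26 = -176 - 26 = -202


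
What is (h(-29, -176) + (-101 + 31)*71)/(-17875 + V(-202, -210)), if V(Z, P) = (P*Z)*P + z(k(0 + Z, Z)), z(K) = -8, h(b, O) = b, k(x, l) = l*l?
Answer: 4999/8926083 ≈ 0.00056004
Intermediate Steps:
k(x, l) = l**2
V(Z, P) = -8 + Z*P**2 (V(Z, P) = (P*Z)*P - 8 = Z*P**2 - 8 = -8 + Z*P**2)
(h(-29, -176) + (-101 + 31)*71)/(-17875 + V(-202, -210)) = (-29 + (-101 + 31)*71)/(-17875 + (-8 - 202*(-210)**2)) = (-29 - 70*71)/(-17875 + (-8 - 202*44100)) = (-29 - 4970)/(-17875 + (-8 - 8908200)) = -4999/(-17875 - 8908208) = -4999/(-8926083) = -4999*(-1/8926083) = 4999/8926083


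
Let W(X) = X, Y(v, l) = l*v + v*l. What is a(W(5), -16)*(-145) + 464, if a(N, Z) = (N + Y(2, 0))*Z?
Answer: 12064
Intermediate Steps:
Y(v, l) = 2*l*v (Y(v, l) = l*v + l*v = 2*l*v)
a(N, Z) = N*Z (a(N, Z) = (N + 2*0*2)*Z = (N + 0)*Z = N*Z)
a(W(5), -16)*(-145) + 464 = (5*(-16))*(-145) + 464 = -80*(-145) + 464 = 11600 + 464 = 12064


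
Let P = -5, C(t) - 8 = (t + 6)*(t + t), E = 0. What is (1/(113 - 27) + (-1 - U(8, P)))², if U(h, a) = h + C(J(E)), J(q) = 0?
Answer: 2134521/7396 ≈ 288.60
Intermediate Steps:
C(t) = 8 + 2*t*(6 + t) (C(t) = 8 + (t + 6)*(t + t) = 8 + (6 + t)*(2*t) = 8 + 2*t*(6 + t))
U(h, a) = 8 + h (U(h, a) = h + (8 + 2*0² + 12*0) = h + (8 + 2*0 + 0) = h + (8 + 0 + 0) = h + 8 = 8 + h)
(1/(113 - 27) + (-1 - U(8, P)))² = (1/(113 - 27) + (-1 - (8 + 8)))² = (1/86 + (-1 - 1*16))² = (1/86 + (-1 - 16))² = (1/86 - 17)² = (-1461/86)² = 2134521/7396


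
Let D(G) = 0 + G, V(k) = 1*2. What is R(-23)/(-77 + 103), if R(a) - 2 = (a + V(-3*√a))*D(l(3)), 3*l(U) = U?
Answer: -19/26 ≈ -0.73077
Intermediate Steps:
l(U) = U/3
V(k) = 2
D(G) = G
R(a) = 4 + a (R(a) = 2 + (a + 2)*((⅓)*3) = 2 + (2 + a)*1 = 2 + (2 + a) = 4 + a)
R(-23)/(-77 + 103) = (4 - 23)/(-77 + 103) = -19/26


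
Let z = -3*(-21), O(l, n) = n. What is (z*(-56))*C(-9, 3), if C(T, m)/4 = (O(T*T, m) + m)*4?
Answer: -338688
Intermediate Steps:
z = 63
C(T, m) = 32*m (C(T, m) = 4*((m + m)*4) = 4*((2*m)*4) = 4*(8*m) = 32*m)
(z*(-56))*C(-9, 3) = (63*(-56))*(32*3) = -3528*96 = -338688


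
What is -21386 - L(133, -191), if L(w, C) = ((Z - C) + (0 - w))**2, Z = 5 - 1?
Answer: -25230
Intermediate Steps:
Z = 4
L(w, C) = (4 - C - w)**2 (L(w, C) = ((4 - C) + (0 - w))**2 = ((4 - C) - w)**2 = (4 - C - w)**2)
-21386 - L(133, -191) = -21386 - (-4 - 191 + 133)**2 = -21386 - 1*(-62)**2 = -21386 - 1*3844 = -21386 - 3844 = -25230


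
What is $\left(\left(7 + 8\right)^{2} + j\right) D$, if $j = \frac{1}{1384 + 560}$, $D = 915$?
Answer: $\frac{133407305}{648} \approx 2.0588 \cdot 10^{5}$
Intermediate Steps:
$j = \frac{1}{1944} \approx 0.0005144$
$\left(\left(7 + 8\right)^{2} + j\right) D = \left(\left(7 + 8\right)^{2} + \frac{1}{1944}\right) 915 = \left(15^{2} + \frac{1}{1944}\right) 915 = \left(225 + \frac{1}{1944}\right) 915 = \frac{437401}{1944} \cdot 915 = \frac{133407305}{648}$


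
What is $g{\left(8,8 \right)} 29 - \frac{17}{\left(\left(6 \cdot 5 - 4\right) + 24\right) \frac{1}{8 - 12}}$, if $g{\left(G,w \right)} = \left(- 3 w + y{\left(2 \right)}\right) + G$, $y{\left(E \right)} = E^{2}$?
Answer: $- \frac{8666}{25} \approx -346.64$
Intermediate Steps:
$g{\left(G,w \right)} = 4 + G - 3 w$ ($g{\left(G,w \right)} = \left(- 3 w + 2^{2}\right) + G = \left(- 3 w + 4\right) + G = \left(4 - 3 w\right) + G = 4 + G - 3 w$)
$g{\left(8,8 \right)} 29 - \frac{17}{\left(\left(6 \cdot 5 - 4\right) + 24\right) \frac{1}{8 - 12}} = \left(4 + 8 - 24\right) 29 - \frac{17}{\left(\left(6 \cdot 5 - 4\right) + 24\right) \frac{1}{8 - 12}} = \left(4 + 8 - 24\right) 29 - \frac{17}{\left(\left(30 - 4\right) + 24\right) \frac{1}{-4}} = \left(-12\right) 29 - \frac{17}{\left(26 + 24\right) \left(- \frac{1}{4}\right)} = -348 - \frac{17}{50 \left(- \frac{1}{4}\right)} = -348 - \frac{17}{- \frac{25}{2}} = -348 - - \frac{34}{25} = -348 + \frac{34}{25} = - \frac{8666}{25}$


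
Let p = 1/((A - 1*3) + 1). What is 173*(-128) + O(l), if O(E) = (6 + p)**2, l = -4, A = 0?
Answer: -88455/4 ≈ -22114.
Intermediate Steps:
p = -1/2 (p = 1/((0 - 1*3) + 1) = 1/((0 - 3) + 1) = 1/(-3 + 1) = 1/(-2) = -1/2 ≈ -0.50000)
O(E) = 121/4 (O(E) = (6 - 1/2)**2 = (11/2)**2 = 121/4)
173*(-128) + O(l) = 173*(-128) + 121/4 = -22144 + 121/4 = -88455/4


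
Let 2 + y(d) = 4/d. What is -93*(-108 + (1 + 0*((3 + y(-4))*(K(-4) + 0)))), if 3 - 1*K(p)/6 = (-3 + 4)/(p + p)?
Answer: 9951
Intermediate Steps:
y(d) = -2 + 4/d
K(p) = 18 - 3/p (K(p) = 18 - 6*(-3 + 4)/(p + p) = 18 - 6/(2*p) = 18 - 6*1/(2*p) = 18 - 3/p)
-93*(-108 + (1 + 0*((3 + y(-4))*(K(-4) + 0)))) = -93*(-108 + (1 + 0*((3 + (-2 + 4/(-4)))*((18 - 3/(-4)) + 0)))) = -93*(-108 + (1 + 0*((3 + (-2 + 4*(-¼)))*((18 - 3*(-¼)) + 0)))) = -93*(-108 + (1 + 0*((3 + (-2 - 1))*((18 + ¾) + 0)))) = -93*(-108 + (1 + 0*((3 - 3)*(75/4 + 0)))) = -93*(-108 + (1 + 0*(0*(75/4)))) = -93*(-108 + (1 + 0*0)) = -93*(-108 + (1 + 0)) = -93*(-108 + 1) = -93*(-107) = 9951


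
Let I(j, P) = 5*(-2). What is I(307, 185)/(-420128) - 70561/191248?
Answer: -231583901/627723748 ≈ -0.36893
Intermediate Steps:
I(j, P) = -10
I(307, 185)/(-420128) - 70561/191248 = -10/(-420128) - 70561/191248 = -10*(-1/420128) - 70561*1/191248 = 5/210064 - 70561/191248 = -231583901/627723748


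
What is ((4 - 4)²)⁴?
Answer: 0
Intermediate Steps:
((4 - 4)²)⁴ = (0²)⁴ = 0⁴ = 0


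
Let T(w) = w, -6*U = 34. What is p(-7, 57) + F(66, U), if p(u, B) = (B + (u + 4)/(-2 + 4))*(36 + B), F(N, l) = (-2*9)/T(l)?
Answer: 175599/34 ≈ 5164.7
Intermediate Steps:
U = -17/3 (U = -⅙*34 = -17/3 ≈ -5.6667)
F(N, l) = -18/l (F(N, l) = (-2*9)/l = -18/l)
p(u, B) = (36 + B)*(2 + B + u/2) (p(u, B) = (B + (4 + u)/2)*(36 + B) = (B + (4 + u)*(½))*(36 + B) = (B + (2 + u/2))*(36 + B) = (2 + B + u/2)*(36 + B) = (36 + B)*(2 + B + u/2))
p(-7, 57) + F(66, U) = (72 + 57² + 18*(-7) + 38*57 + (½)*57*(-7)) - 18/(-17/3) = (72 + 3249 - 126 + 2166 - 399/2) - 18*(-3/17) = 10323/2 + 54/17 = 175599/34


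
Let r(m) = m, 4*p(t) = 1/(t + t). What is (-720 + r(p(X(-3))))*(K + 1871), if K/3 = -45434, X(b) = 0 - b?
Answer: 2322833249/24 ≈ 9.6785e+7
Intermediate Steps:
X(b) = -b
K = -136302 (K = 3*(-45434) = -136302)
p(t) = 1/(8*t) (p(t) = 1/(4*(t + t)) = 1/(4*((2*t))) = (1/(2*t))/4 = 1/(8*t))
(-720 + r(p(X(-3))))*(K + 1871) = (-720 + 1/(8*((-1*(-3)))))*(-136302 + 1871) = (-720 + (⅛)/3)*(-134431) = (-720 + (⅛)*(⅓))*(-134431) = (-720 + 1/24)*(-134431) = -17279/24*(-134431) = 2322833249/24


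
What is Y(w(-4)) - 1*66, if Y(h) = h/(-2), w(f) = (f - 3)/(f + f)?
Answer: -1063/16 ≈ -66.438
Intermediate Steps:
w(f) = (-3 + f)/(2*f) (w(f) = (-3 + f)/((2*f)) = (-3 + f)*(1/(2*f)) = (-3 + f)/(2*f))
Y(h) = -h/2 (Y(h) = h*(-½) = -h/2)
Y(w(-4)) - 1*66 = -(-3 - 4)/(4*(-4)) - 1*66 = -(-1)*(-7)/(4*4) - 66 = -½*7/8 - 66 = -7/16 - 66 = -1063/16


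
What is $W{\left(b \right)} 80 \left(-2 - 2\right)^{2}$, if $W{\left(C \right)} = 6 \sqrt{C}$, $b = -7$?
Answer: $7680 i \sqrt{7} \approx 20319.0 i$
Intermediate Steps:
$W{\left(b \right)} 80 \left(-2 - 2\right)^{2} = 6 \sqrt{-7} \cdot 80 \left(-2 - 2\right)^{2} = 6 i \sqrt{7} \cdot 80 \left(-4\right)^{2} = 6 i \sqrt{7} \cdot 80 \cdot 16 = 480 i \sqrt{7} \cdot 16 = 7680 i \sqrt{7}$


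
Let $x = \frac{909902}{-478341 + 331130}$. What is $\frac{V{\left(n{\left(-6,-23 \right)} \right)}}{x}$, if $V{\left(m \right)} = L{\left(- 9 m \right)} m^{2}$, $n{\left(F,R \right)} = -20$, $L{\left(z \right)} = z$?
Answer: $- \frac{5299596000}{454951} \approx -11649.0$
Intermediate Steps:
$V{\left(m \right)} = - 9 m^{3}$ ($V{\left(m \right)} = - 9 m m^{2} = - 9 m^{3}$)
$x = - \frac{909902}{147211}$ ($x = \frac{909902}{-147211} = 909902 \left(- \frac{1}{147211}\right) = - \frac{909902}{147211} \approx -6.1809$)
$\frac{V{\left(n{\left(-6,-23 \right)} \right)}}{x} = \frac{\left(-9\right) \left(-20\right)^{3}}{- \frac{909902}{147211}} = \left(-9\right) \left(-8000\right) \left(- \frac{147211}{909902}\right) = 72000 \left(- \frac{147211}{909902}\right) = - \frac{5299596000}{454951}$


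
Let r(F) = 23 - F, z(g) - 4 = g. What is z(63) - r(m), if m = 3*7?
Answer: 65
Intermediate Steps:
m = 21
z(g) = 4 + g
z(63) - r(m) = (4 + 63) - (23 - 1*21) = 67 - (23 - 21) = 67 - 1*2 = 67 - 2 = 65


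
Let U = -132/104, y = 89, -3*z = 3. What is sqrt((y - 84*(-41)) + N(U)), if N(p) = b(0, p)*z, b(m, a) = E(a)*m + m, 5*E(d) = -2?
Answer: sqrt(3533) ≈ 59.439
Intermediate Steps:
z = -1 (z = -1/3*3 = -1)
E(d) = -2/5 (E(d) = (1/5)*(-2) = -2/5)
b(m, a) = 3*m/5 (b(m, a) = -2*m/5 + m = 3*m/5)
U = -33/26 (U = -132*1/104 = -33/26 ≈ -1.2692)
N(p) = 0 (N(p) = ((3/5)*0)*(-1) = 0*(-1) = 0)
sqrt((y - 84*(-41)) + N(U)) = sqrt((89 - 84*(-41)) + 0) = sqrt((89 + 3444) + 0) = sqrt(3533 + 0) = sqrt(3533)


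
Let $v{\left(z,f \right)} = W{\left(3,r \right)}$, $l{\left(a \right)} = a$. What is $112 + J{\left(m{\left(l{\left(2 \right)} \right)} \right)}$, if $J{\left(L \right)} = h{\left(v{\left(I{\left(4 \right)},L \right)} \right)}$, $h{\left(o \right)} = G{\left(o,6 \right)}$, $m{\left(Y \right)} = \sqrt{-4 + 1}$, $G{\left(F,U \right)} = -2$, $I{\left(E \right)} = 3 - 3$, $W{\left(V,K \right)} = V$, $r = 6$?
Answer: $110$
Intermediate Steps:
$I{\left(E \right)} = 0$
$v{\left(z,f \right)} = 3$
$m{\left(Y \right)} = i \sqrt{3}$ ($m{\left(Y \right)} = \sqrt{-3} = i \sqrt{3}$)
$h{\left(o \right)} = -2$
$J{\left(L \right)} = -2$
$112 + J{\left(m{\left(l{\left(2 \right)} \right)} \right)} = 112 - 2 = 110$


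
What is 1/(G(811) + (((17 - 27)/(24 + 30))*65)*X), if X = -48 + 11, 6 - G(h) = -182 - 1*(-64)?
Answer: 27/15373 ≈ 0.0017563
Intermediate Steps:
G(h) = 124 (G(h) = 6 - (-182 - 1*(-64)) = 6 - (-182 + 64) = 6 - 1*(-118) = 6 + 118 = 124)
X = -37
1/(G(811) + (((17 - 27)/(24 + 30))*65)*X) = 1/(124 + (((17 - 27)/(24 + 30))*65)*(-37)) = 1/(124 + (-10/54*65)*(-37)) = 1/(124 + (-10*1/54*65)*(-37)) = 1/(124 - 5/27*65*(-37)) = 1/(124 - 325/27*(-37)) = 1/(124 + 12025/27) = 1/(15373/27) = 27/15373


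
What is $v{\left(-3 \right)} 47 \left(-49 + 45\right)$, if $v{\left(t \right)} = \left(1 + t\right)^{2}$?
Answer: $-752$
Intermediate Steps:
$v{\left(-3 \right)} 47 \left(-49 + 45\right) = \left(1 - 3\right)^{2} \cdot 47 \left(-49 + 45\right) = \left(-2\right)^{2} \cdot 47 \left(-4\right) = 4 \cdot 47 \left(-4\right) = 188 \left(-4\right) = -752$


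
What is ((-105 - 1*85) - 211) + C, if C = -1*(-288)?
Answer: -113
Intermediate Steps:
C = 288
((-105 - 1*85) - 211) + C = ((-105 - 1*85) - 211) + 288 = ((-105 - 85) - 211) + 288 = (-190 - 211) + 288 = -401 + 288 = -113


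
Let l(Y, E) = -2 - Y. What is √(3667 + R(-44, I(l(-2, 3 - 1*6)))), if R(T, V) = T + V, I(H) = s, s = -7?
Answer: 4*√226 ≈ 60.133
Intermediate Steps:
I(H) = -7
√(3667 + R(-44, I(l(-2, 3 - 1*6)))) = √(3667 + (-44 - 7)) = √(3667 - 51) = √3616 = 4*√226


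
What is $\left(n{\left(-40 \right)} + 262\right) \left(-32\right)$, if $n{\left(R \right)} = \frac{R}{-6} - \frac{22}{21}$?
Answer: $- \frac{179840}{21} \approx -8563.8$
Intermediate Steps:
$n{\left(R \right)} = - \frac{22}{21} - \frac{R}{6}$ ($n{\left(R \right)} = R \left(- \frac{1}{6}\right) - \frac{22}{21} = - \frac{R}{6} - \frac{22}{21} = - \frac{22}{21} - \frac{R}{6}$)
$\left(n{\left(-40 \right)} + 262\right) \left(-32\right) = \left(\left(- \frac{22}{21} - - \frac{20}{3}\right) + 262\right) \left(-32\right) = \left(\left(- \frac{22}{21} + \frac{20}{3}\right) + 262\right) \left(-32\right) = \left(\frac{118}{21} + 262\right) \left(-32\right) = \frac{5620}{21} \left(-32\right) = - \frac{179840}{21}$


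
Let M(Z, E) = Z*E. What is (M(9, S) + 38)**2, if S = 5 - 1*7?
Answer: 400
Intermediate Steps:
S = -2 (S = 5 - 7 = -2)
M(Z, E) = E*Z
(M(9, S) + 38)**2 = (-2*9 + 38)**2 = (-18 + 38)**2 = 20**2 = 400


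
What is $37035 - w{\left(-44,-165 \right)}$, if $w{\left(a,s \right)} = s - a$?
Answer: $37156$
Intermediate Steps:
$37035 - w{\left(-44,-165 \right)} = 37035 - \left(-165 - -44\right) = 37035 - \left(-165 + 44\right) = 37035 - -121 = 37035 + 121 = 37156$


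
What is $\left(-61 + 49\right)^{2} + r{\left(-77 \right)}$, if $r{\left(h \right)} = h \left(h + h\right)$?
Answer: $12002$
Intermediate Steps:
$r{\left(h \right)} = 2 h^{2}$ ($r{\left(h \right)} = h 2 h = 2 h^{2}$)
$\left(-61 + 49\right)^{2} + r{\left(-77 \right)} = \left(-61 + 49\right)^{2} + 2 \left(-77\right)^{2} = \left(-12\right)^{2} + 2 \cdot 5929 = 144 + 11858 = 12002$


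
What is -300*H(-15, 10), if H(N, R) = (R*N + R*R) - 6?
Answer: 16800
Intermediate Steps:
H(N, R) = -6 + R² + N*R (H(N, R) = (N*R + R²) - 6 = (R² + N*R) - 6 = -6 + R² + N*R)
-300*H(-15, 10) = -300*(-6 + 10² - 15*10) = -300*(-6 + 100 - 150) = -300*(-56) = 16800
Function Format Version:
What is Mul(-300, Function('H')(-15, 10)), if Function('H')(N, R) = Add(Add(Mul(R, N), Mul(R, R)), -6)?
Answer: 16800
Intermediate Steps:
Function('H')(N, R) = Add(-6, Pow(R, 2), Mul(N, R)) (Function('H')(N, R) = Add(Add(Mul(N, R), Pow(R, 2)), -6) = Add(Add(Pow(R, 2), Mul(N, R)), -6) = Add(-6, Pow(R, 2), Mul(N, R)))
Mul(-300, Function('H')(-15, 10)) = Mul(-300, Add(-6, Pow(10, 2), Mul(-15, 10))) = Mul(-300, Add(-6, 100, -150)) = Mul(-300, -56) = 16800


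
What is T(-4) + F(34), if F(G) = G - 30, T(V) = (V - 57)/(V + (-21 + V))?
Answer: 177/29 ≈ 6.1034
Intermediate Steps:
T(V) = (-57 + V)/(-21 + 2*V)
F(G) = -30 + G
T(-4) + F(34) = (-57 - 4)/(-21 + 2*(-4)) + (-30 + 34) = -61/(-21 - 8) + 4 = -61/(-29) + 4 = -1/29*(-61) + 4 = 61/29 + 4 = 177/29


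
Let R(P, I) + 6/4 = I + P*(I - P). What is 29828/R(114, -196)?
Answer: -59656/71075 ≈ -0.83934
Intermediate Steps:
R(P, I) = -3/2 + I + P*(I - P) (R(P, I) = -3/2 + (I + P*(I - P)) = -3/2 + I + P*(I - P))
29828/R(114, -196) = 29828/(-3/2 - 196 - 1*114**2 - 196*114) = 29828/(-3/2 - 196 - 1*12996 - 22344) = 29828/(-3/2 - 196 - 12996 - 22344) = 29828/(-71075/2) = 29828*(-2/71075) = -59656/71075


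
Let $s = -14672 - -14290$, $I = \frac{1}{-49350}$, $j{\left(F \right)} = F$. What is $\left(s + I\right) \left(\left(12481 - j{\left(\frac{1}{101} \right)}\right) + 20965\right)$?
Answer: $- \frac{4245459620303}{332290} \approx -1.2776 \cdot 10^{7}$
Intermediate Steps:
$I = - \frac{1}{49350} \approx -2.0263 \cdot 10^{-5}$
$s = -382$ ($s = -14672 + 14290 = -382$)
$\left(s + I\right) \left(\left(12481 - j{\left(\frac{1}{101} \right)}\right) + 20965\right) = \left(-382 - \frac{1}{49350}\right) \left(\left(12481 - \frac{1}{101}\right) + 20965\right) = - \frac{18851701 \left(\left(12481 - \frac{1}{101}\right) + 20965\right)}{49350} = - \frac{18851701 \left(\frac{1260580}{101} + 20965\right)}{49350} = \left(- \frac{18851701}{49350}\right) \frac{3378045}{101} = - \frac{4245459620303}{332290}$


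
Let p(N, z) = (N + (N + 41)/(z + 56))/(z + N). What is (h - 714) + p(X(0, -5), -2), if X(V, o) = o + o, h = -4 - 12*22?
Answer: -635827/648 ≈ -981.21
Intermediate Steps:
h = -268 (h = -4 - 264 = -268)
X(V, o) = 2*o
p(N, z) = (N + (41 + N)/(56 + z))/(N + z)
(h - 714) + p(X(0, -5), -2) = (-268 - 714) + (41 + 57*(2*(-5)) + (2*(-5))*(-2))/((-2)² + 56*(2*(-5)) + 56*(-2) + (2*(-5))*(-2)) = -982 + (41 + 57*(-10) - 10*(-2))/(4 + 56*(-10) - 112 - 10*(-2)) = -982 + (41 - 570 + 20)/(4 - 560 - 112 + 20) = -982 - 509/(-648) = -982 - 1/648*(-509) = -982 + 509/648 = -635827/648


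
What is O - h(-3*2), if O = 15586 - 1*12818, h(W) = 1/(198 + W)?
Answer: 531455/192 ≈ 2768.0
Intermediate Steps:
O = 2768 (O = 15586 - 12818 = 2768)
O - h(-3*2) = 2768 - 1/(198 - 3*2) = 2768 - 1/(198 - 6) = 2768 - 1/192 = 531455/192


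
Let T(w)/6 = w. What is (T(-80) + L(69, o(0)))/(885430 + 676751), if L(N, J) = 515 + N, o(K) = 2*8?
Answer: 104/1562181 ≈ 6.6574e-5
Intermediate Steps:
T(w) = 6*w
o(K) = 16
(T(-80) + L(69, o(0)))/(885430 + 676751) = (6*(-80) + (515 + 69))/(885430 + 676751) = (-480 + 584)/1562181 = 104*(1/1562181) = 104/1562181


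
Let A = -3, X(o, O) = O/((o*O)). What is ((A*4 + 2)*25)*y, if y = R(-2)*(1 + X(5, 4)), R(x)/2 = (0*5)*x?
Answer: 0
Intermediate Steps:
X(o, O) = 1/o (X(o, O) = O/((O*o)) = O*(1/(O*o)) = 1/o)
R(x) = 0 (R(x) = 2*((0*5)*x) = 2*(0*x) = 2*0 = 0)
y = 0 (y = 0*(1 + 1/5) = 0*(6/5) = 0)
((A*4 + 2)*25)*y = ((-3*4 + 2)*25)*0 = ((-12 + 2)*25)*0 = -10*25*0 = -250*0 = 0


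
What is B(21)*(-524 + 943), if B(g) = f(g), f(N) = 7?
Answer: 2933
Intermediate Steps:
B(g) = 7
B(21)*(-524 + 943) = 7*(-524 + 943) = 7*419 = 2933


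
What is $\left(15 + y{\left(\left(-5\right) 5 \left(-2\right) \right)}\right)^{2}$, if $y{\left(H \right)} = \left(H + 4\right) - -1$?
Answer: $4900$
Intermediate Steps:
$y{\left(H \right)} = 5 + H$ ($y{\left(H \right)} = \left(4 + H\right) + 1 = 5 + H$)
$\left(15 + y{\left(\left(-5\right) 5 \left(-2\right) \right)}\right)^{2} = \left(15 + \left(5 + \left(-5\right) 5 \left(-2\right)\right)\right)^{2} = \left(15 + \left(5 - -50\right)\right)^{2} = \left(15 + \left(5 + 50\right)\right)^{2} = \left(15 + 55\right)^{2} = 70^{2} = 4900$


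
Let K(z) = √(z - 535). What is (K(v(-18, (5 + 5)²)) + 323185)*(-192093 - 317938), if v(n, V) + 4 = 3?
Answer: -164834368735 - 1020062*I*√134 ≈ -1.6483e+11 - 1.1808e+7*I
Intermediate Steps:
v(n, V) = -1 (v(n, V) = -4 + 3 = -1)
K(z) = √(-535 + z)
(K(v(-18, (5 + 5)²)) + 323185)*(-192093 - 317938) = (√(-535 - 1) + 323185)*(-192093 - 317938) = (√(-536) + 323185)*(-510031) = (2*I*√134 + 323185)*(-510031) = (323185 + 2*I*√134)*(-510031) = -164834368735 - 1020062*I*√134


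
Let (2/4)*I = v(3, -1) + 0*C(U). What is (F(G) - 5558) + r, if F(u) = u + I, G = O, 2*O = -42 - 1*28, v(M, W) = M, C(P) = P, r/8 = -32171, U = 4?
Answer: -262955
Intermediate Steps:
r = -257368 (r = 8*(-32171) = -257368)
O = -35 (O = (-42 - 1*28)/2 = (-42 - 28)/2 = (½)*(-70) = -35)
I = 6 (I = 2*(3 + 0*4) = 2*(3 + 0) = 2*3 = 6)
G = -35
F(u) = 6 + u (F(u) = u + 6 = 6 + u)
(F(G) - 5558) + r = ((6 - 35) - 5558) - 257368 = (-29 - 5558) - 257368 = -5587 - 257368 = -262955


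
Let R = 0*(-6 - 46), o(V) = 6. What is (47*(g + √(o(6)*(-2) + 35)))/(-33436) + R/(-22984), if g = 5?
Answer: -235/33436 - 47*√23/33436 ≈ -0.013770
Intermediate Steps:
R = 0 (R = 0*(-52) = 0)
(47*(g + √(o(6)*(-2) + 35)))/(-33436) + R/(-22984) = (47*(5 + √(6*(-2) + 35)))/(-33436) + 0/(-22984) = (47*(5 + √(-12 + 35)))*(-1/33436) + 0*(-1/22984) = (47*(5 + √23))*(-1/33436) + 0 = (235 + 47*√23)*(-1/33436) + 0 = (-235/33436 - 47*√23/33436) + 0 = -235/33436 - 47*√23/33436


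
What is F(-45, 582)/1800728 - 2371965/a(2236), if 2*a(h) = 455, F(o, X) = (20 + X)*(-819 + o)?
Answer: -213569105982/20483281 ≈ -10427.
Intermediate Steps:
F(o, X) = (-819 + o)*(20 + X)
a(h) = 455/2 (a(h) = (½)*455 = 455/2)
F(-45, 582)/1800728 - 2371965/a(2236) = (-16380 - 819*582 + 20*(-45) + 582*(-45))/1800728 - 2371965/455/2 = (-16380 - 476658 - 900 - 26190)*(1/1800728) - 2371965*2/455 = -520128*1/1800728 - 948786/91 = -65016/225091 - 948786/91 = -213569105982/20483281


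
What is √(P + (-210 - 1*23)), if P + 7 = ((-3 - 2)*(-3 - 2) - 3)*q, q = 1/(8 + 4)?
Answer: I*√8574/6 ≈ 15.433*I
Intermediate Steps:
q = 1/12 ≈ 0.083333
P = -31/6 (P = -7 + ((-3 - 2)*(-3 - 2) - 3)*(1/12) = -7 + (-5*(-5) - 3)*(1/12) = -7 + (25 - 3)*(1/12) = -7 + 22*(1/12) = -7 + 11/6 = -31/6 ≈ -5.1667)
√(P + (-210 - 1*23)) = √(-31/6 + (-210 - 1*23)) = √(-31/6 + (-210 - 23)) = √(-31/6 - 233) = √(-1429/6) = I*√8574/6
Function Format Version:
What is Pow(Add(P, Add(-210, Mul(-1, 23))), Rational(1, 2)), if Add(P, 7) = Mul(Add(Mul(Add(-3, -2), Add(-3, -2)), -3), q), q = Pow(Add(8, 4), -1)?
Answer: Mul(Rational(1, 6), I, Pow(8574, Rational(1, 2))) ≈ Mul(15.433, I)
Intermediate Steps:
q = Rational(1, 12) (q = Pow(12, -1) = Rational(1, 12) ≈ 0.083333)
P = Rational(-31, 6) (P = Add(-7, Mul(Add(Mul(Add(-3, -2), Add(-3, -2)), -3), Rational(1, 12))) = Add(-7, Mul(Add(Mul(-5, -5), -3), Rational(1, 12))) = Add(-7, Mul(Add(25, -3), Rational(1, 12))) = Add(-7, Mul(22, Rational(1, 12))) = Add(-7, Rational(11, 6)) = Rational(-31, 6) ≈ -5.1667)
Pow(Add(P, Add(-210, Mul(-1, 23))), Rational(1, 2)) = Pow(Add(Rational(-31, 6), Add(-210, Mul(-1, 23))), Rational(1, 2)) = Pow(Add(Rational(-31, 6), Add(-210, -23)), Rational(1, 2)) = Pow(Add(Rational(-31, 6), -233), Rational(1, 2)) = Pow(Rational(-1429, 6), Rational(1, 2)) = Mul(Rational(1, 6), I, Pow(8574, Rational(1, 2)))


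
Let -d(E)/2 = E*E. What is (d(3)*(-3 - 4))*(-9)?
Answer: -1134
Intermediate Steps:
d(E) = -2*E² (d(E) = -2*E*E = -2*E²)
(d(3)*(-3 - 4))*(-9) = ((-2*3²)*(-3 - 4))*(-9) = (-2*9*(-7))*(-9) = -18*(-7)*(-9) = 126*(-9) = -1134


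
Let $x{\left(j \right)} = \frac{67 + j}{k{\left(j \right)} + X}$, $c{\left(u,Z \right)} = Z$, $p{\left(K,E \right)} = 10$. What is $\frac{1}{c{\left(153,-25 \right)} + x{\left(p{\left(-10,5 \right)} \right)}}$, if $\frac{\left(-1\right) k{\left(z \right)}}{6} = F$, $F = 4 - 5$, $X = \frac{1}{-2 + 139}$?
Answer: $- \frac{823}{10026} \approx -0.082087$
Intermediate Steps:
$X = \frac{1}{137} \approx 0.0072993$
$F = -1$
$k{\left(z \right)} = 6$ ($k{\left(z \right)} = \left(-6\right) \left(-1\right) = 6$)
$x{\left(j \right)} = \frac{9179}{823} + \frac{137 j}{823}$ ($x{\left(j \right)} = \frac{67 + j}{6 + \frac{1}{137}} = \frac{67 + j}{\frac{823}{137}} = \left(67 + j\right) \frac{137}{823} = \frac{9179}{823} + \frac{137 j}{823}$)
$\frac{1}{c{\left(153,-25 \right)} + x{\left(p{\left(-10,5 \right)} \right)}} = \frac{1}{-25 + \left(\frac{9179}{823} + \frac{137}{823} \cdot 10\right)} = \frac{1}{-25 + \left(\frac{9179}{823} + \frac{1370}{823}\right)} = \frac{1}{-25 + \frac{10549}{823}} = \frac{1}{- \frac{10026}{823}} = - \frac{823}{10026}$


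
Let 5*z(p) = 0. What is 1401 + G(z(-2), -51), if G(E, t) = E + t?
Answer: 1350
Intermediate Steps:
z(p) = 0 (z(p) = (⅕)*0 = 0)
1401 + G(z(-2), -51) = 1401 + (0 - 51) = 1401 - 51 = 1350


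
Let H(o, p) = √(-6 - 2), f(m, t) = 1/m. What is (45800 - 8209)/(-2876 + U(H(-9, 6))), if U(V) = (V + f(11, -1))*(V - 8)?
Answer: -3280303433/251745094 + 35974587*I*√2/503490188 ≈ -13.03 + 0.10105*I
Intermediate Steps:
H(o, p) = 2*I*√2 (H(o, p) = √(-8) = 2*I*√2)
U(V) = (-8 + V)*(1/11 + V) (U(V) = (V + 1/11)*(V - 8) = (V + 1/11)*(-8 + V) = (1/11 + V)*(-8 + V) = (-8 + V)*(1/11 + V))
(45800 - 8209)/(-2876 + U(H(-9, 6))) = (45800 - 8209)/(-2876 + (-8/11 + (2*I*√2)² - 174*I*√2/11)) = 37591/(-2876 + (-8/11 - 8 - 174*I*√2/11)) = 37591/(-2876 + (-96/11 - 174*I*√2/11)) = 37591/(-31732/11 - 174*I*√2/11)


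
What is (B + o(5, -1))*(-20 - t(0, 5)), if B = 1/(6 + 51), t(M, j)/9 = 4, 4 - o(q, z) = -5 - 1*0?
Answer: -28784/57 ≈ -504.98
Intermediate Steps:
o(q, z) = 9 (o(q, z) = 4 - (-5 - 1*0) = 4 - (-5 + 0) = 4 - 1*(-5) = 4 + 5 = 9)
t(M, j) = 36 (t(M, j) = 9*4 = 36)
B = 1/57 ≈ 0.017544
(B + o(5, -1))*(-20 - t(0, 5)) = (1/57 + 9)*(-20 - 1*36) = 514*(-20 - 36)/57 = (514/57)*(-56) = -28784/57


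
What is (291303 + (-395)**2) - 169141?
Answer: 278187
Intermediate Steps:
(291303 + (-395)**2) - 169141 = (291303 + 156025) - 169141 = 447328 - 169141 = 278187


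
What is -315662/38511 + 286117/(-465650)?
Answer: -158006662087/17932647150 ≈ -8.8111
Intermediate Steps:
-315662/38511 + 286117/(-465650) = -315662*1/38511 + 286117*(-1/465650) = -315662/38511 - 286117/465650 = -158006662087/17932647150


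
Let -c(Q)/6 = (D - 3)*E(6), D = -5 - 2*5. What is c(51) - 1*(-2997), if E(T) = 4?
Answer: 3429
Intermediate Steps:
D = -15 (D = -5 - 10 = -15)
c(Q) = 432 (c(Q) = -6*(-15 - 3)*4 = -(-108)*4 = -6*(-72) = 432)
c(51) - 1*(-2997) = 432 - 1*(-2997) = 432 + 2997 = 3429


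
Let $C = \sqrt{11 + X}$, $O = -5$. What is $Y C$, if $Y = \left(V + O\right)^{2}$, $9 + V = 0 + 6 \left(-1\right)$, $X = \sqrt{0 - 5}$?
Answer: $400 \sqrt{11 + i \sqrt{5}} \approx 1333.4 + 134.16 i$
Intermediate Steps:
$X = i \sqrt{5}$ ($X = \sqrt{-5} = i \sqrt{5} \approx 2.2361 i$)
$V = -15$ ($V = -9 + \left(0 + 6 \left(-1\right)\right) = -9 + \left(0 - 6\right) = -9 - 6 = -15$)
$Y = 400$ ($Y = \left(-15 - 5\right)^{2} = \left(-20\right)^{2} = 400$)
$C = \sqrt{11 + i \sqrt{5}} \approx 3.3335 + 0.33539 i$
$Y C = 400 \sqrt{11 + i \sqrt{5}}$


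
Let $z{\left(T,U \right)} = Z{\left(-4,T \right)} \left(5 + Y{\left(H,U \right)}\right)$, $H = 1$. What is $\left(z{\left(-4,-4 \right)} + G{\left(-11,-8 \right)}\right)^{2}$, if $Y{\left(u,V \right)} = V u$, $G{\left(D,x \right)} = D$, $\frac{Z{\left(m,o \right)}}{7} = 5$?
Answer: $576$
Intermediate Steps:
$Z{\left(m,o \right)} = 35$ ($Z{\left(m,o \right)} = 7 \cdot 5 = 35$)
$z{\left(T,U \right)} = 175 + 35 U$ ($z{\left(T,U \right)} = 35 \left(5 + U 1\right) = 35 \left(5 + U\right) = 175 + 35 U$)
$\left(z{\left(-4,-4 \right)} + G{\left(-11,-8 \right)}\right)^{2} = \left(\left(175 + 35 \left(-4\right)\right) - 11\right)^{2} = \left(\left(175 - 140\right) - 11\right)^{2} = \left(35 - 11\right)^{2} = 24^{2} = 576$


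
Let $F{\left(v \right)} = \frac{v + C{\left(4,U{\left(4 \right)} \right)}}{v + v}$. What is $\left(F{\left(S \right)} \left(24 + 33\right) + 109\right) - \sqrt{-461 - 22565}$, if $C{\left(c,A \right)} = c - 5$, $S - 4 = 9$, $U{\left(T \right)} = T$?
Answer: $\frac{1759}{13} - i \sqrt{23026} \approx 135.31 - 151.74 i$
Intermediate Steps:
$S = 13$ ($S = 4 + 9 = 13$)
$C{\left(c,A \right)} = -5 + c$
$F{\left(v \right)} = \frac{-1 + v}{2 v}$ ($F{\left(v \right)} = \frac{v + \left(-5 + 4\right)}{v + v} = \frac{v - 1}{2 v} = \left(-1 + v\right) \frac{1}{2 v} = \frac{-1 + v}{2 v}$)
$\left(F{\left(S \right)} \left(24 + 33\right) + 109\right) - \sqrt{-461 - 22565} = \left(\frac{-1 + 13}{2 \cdot 13} \left(24 + 33\right) + 109\right) - \sqrt{-461 - 22565} = \left(\frac{1}{2} \cdot \frac{1}{13} \cdot 12 \cdot 57 + 109\right) - \sqrt{-23026} = \left(\frac{6}{13} \cdot 57 + 109\right) - i \sqrt{23026} = \left(\frac{342}{13} + 109\right) - i \sqrt{23026} = \frac{1759}{13} - i \sqrt{23026}$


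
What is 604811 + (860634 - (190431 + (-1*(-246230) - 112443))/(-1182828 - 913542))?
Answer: 1536057629434/1048185 ≈ 1.4654e+6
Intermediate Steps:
604811 + (860634 - (190431 + (-1*(-246230) - 112443))/(-1182828 - 913542)) = 604811 + (860634 - (190431 + (246230 - 112443))/(-2096370)) = 604811 + (860634 - (190431 + 133787)*(-1)/2096370) = 604811 + (860634 - 324218*(-1)/2096370) = 604811 + (860634 - 1*(-162109/1048185)) = 604811 + (860634 + 162109/1048185) = 604811 + 902103811399/1048185 = 1536057629434/1048185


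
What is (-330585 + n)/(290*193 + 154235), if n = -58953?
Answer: -22914/12365 ≈ -1.8531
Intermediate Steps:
(-330585 + n)/(290*193 + 154235) = (-330585 - 58953)/(290*193 + 154235) = -389538/(55970 + 154235) = -389538/210205 = -389538*1/210205 = -22914/12365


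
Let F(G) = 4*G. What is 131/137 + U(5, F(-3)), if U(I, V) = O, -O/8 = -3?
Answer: 3419/137 ≈ 24.956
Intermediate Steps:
O = 24 (O = -8*(-3) = 24)
U(I, V) = 24
131/137 + U(5, F(-3)) = 131/137 + 24 = 3419/137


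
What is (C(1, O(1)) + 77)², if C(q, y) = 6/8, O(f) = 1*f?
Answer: 96721/16 ≈ 6045.1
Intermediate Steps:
O(f) = f
C(q, y) = ¾ (C(q, y) = 6*(⅛) = ¾)
(C(1, O(1)) + 77)² = (¾ + 77)² = (311/4)² = 96721/16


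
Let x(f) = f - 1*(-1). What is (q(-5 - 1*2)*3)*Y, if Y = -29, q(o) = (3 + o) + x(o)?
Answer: 870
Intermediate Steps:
x(f) = 1 + f (x(f) = f + 1 = 1 + f)
q(o) = 4 + 2*o (q(o) = (3 + o) + (1 + o) = 4 + 2*o)
(q(-5 - 1*2)*3)*Y = ((4 + 2*(-5 - 1*2))*3)*(-29) = ((4 + 2*(-5 - 2))*3)*(-29) = ((4 + 2*(-7))*3)*(-29) = ((4 - 14)*3)*(-29) = -10*3*(-29) = -30*(-29) = 870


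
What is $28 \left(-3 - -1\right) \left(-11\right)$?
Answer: $616$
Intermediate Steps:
$28 \left(-3 - -1\right) \left(-11\right) = 28 \left(-3 + 1\right) \left(-11\right) = 28 \left(-2\right) \left(-11\right) = \left(-56\right) \left(-11\right) = 616$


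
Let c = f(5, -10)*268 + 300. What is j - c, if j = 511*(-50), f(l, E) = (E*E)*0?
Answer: -25850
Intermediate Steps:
f(l, E) = 0 (f(l, E) = E²*0 = 0)
j = -25550
c = 300 (c = 0*268 + 300 = 0 + 300 = 300)
j - c = -25550 - 1*300 = -25550 - 300 = -25850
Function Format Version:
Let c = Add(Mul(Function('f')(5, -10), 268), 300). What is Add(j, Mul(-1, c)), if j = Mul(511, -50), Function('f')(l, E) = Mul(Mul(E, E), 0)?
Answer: -25850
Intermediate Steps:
Function('f')(l, E) = 0 (Function('f')(l, E) = Mul(Pow(E, 2), 0) = 0)
j = -25550
c = 300 (c = Add(Mul(0, 268), 300) = Add(0, 300) = 300)
Add(j, Mul(-1, c)) = Add(-25550, Mul(-1, 300)) = Add(-25550, -300) = -25850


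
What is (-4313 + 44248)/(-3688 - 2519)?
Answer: -39935/6207 ≈ -6.4339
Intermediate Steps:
(-4313 + 44248)/(-3688 - 2519) = 39935/(-6207) = 39935*(-1/6207) = -39935/6207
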